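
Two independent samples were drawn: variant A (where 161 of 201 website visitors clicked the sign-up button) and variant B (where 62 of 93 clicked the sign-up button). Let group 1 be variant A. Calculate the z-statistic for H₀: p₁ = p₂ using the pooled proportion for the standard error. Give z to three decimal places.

z = 2.503

Sample proportions: p̂₁ = 161/201 = 0.80100 and p̂₂ = 62/93 = 0.66667.
Pooled p̂ = (161+62)/(201+93) = 223/294 = 0.75850.
SE = √[p̂(1−p̂)(1/n₁+1/n₂)] = √[0.75850·0.24150·(1/201+1/93)] ≈ 0.053675.
z = 0.13433/0.053675 = 2.503.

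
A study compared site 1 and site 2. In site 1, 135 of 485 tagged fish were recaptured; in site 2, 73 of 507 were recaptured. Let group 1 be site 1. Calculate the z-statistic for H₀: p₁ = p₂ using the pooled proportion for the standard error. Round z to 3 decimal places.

z = 5.197

p̂₁ = 135/485 = 0.27835, p̂₂ = 73/507 = 0.14398.
Pooled p̂ = (135+73)/(485+507) = 208/992 = 0.20968.
SE = √[p̂(1−p̂)(1/n₁+1/n₂)] = √[0.20968·0.79032·(1/485+1/507)] ≈ 0.025856.
z = 0.13437/0.025856 = 5.197.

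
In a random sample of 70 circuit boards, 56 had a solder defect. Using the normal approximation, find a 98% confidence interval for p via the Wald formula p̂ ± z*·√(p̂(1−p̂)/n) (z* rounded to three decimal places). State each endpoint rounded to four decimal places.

(0.6888, 0.9112)

Sample proportion p̂ = 56/70 = 0.80000.
SE = √(p̂(1−p̂)/n) = √(0.160000/70) = 0.047809.
For 98% confidence, z* = 2.326.
Margin of error: 2.326 × 0.047809 = 0.11120.
CI: 0.80000 ± 0.11120 = (0.6888, 0.9112).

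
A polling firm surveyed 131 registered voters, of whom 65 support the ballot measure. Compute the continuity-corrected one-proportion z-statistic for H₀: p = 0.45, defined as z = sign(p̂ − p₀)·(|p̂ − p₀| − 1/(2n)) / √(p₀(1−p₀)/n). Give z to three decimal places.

Sample proportion p̂ = 65/131 = 0.49618. p̂ − p₀ = 0.046183.
Continuity correction 1/(2n) = 1/262 = 0.003817.
Corrected numerator: |0.046183| − 0.003817 = 0.042366.
SE₀ = √(0.45·0.55/131) = 0.043466.
z = +0.042366/0.043466 = 0.975.

z = 0.975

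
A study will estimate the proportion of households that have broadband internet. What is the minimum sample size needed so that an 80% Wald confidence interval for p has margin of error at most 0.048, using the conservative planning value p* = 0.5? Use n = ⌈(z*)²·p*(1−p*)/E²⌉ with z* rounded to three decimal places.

n = 179

For 80% confidence, z* = 1.282.
p*(1−p*) = 0.2500.
(z*)²·p*(1−p*)/E² = 1.643524·0.2500/0.002304 = 178.334.
Rounding up, n = 179.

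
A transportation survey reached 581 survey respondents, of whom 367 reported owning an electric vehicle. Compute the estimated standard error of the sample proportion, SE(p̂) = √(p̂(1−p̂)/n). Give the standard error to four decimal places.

SE = 0.0200

The sample proportion is 367/581 = 0.63167.
p̂(1−p̂) = 0.232663.
SE = √(0.232663/581) = 0.0200.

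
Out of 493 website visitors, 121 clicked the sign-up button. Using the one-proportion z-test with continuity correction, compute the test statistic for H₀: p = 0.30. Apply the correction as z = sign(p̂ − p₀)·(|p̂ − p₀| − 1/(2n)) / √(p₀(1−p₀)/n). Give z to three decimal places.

p̂ = 121/493 = 0.24544. p̂ − p₀ = -0.054564.
1/(2n) = 0.001014.
Corrected numerator: |-0.054564| − 0.001014 = 0.053550.
SE₀ = √(0.30·0.70/493) = 0.020639.
z = (−)0.053550/0.020639 = -2.595.

z = -2.595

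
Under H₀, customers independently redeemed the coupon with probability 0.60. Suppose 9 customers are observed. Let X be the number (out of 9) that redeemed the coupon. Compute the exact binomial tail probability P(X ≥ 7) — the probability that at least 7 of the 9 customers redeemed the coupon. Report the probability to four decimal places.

P = 0.2318

X is binomial with n = 9 and p = 0.60.
P(X ≥ 7) = C(9,7)·0.60^7·0.40^2 + C(9,8)·0.60^8·0.40^1 + C(9,9)·0.60^9·0.40^0.
= 0.161243 + 0.060466 + 0.010078 = 0.2318.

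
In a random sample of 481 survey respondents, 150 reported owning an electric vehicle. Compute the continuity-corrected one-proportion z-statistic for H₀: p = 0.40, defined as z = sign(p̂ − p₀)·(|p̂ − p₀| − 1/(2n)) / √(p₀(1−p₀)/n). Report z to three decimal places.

p̂ = 150/481 = 0.31185. p̂ − p₀ = -0.088150.
1/(2n) = 0.001040.
Corrected numerator: |-0.088150| − 0.001040 = 0.087110.
Null standard error: √(0.40·0.60/481) = √0.000498960 = 0.022337.
z = −0.087110/0.022337 = -3.900.

z = -3.900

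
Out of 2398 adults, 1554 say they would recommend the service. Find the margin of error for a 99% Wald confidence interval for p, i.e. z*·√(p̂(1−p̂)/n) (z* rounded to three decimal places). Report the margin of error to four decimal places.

Sample proportion p̂ = 1554/2398 = 0.64804.
SE(p̂) = √(0.64804·0.35196/2398) = 0.009753.
z* = 2.576 at the 99% level.
ME = 2.576·0.009753 = 0.0251.

ME = 0.0251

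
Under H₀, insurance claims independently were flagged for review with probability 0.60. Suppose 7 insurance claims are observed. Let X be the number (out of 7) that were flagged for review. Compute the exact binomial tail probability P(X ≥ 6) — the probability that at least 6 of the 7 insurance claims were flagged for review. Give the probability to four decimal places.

P = 0.1586

X ~ Binomial(n=7, p=0.60).
P(X ≥ 6) = C(7,6)·0.60^6·0.40^1 + C(7,7)·0.60^7·0.40^0.
= 0.130637 + 0.027994 = 0.1586.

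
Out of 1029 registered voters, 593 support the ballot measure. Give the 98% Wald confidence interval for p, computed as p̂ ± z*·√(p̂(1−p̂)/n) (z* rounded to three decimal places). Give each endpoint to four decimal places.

(0.5405, 0.6121)

p̂ = 593/1029 = 0.57629.
SE = √(p̂(1−p̂)/n) = √(0.244180/1029) = 0.015404.
z* = 2.326 at the 98% level.
Margin = 2.326·0.015404 = 0.03583.
CI: 0.57629 ± 0.03583 = (0.5405, 0.6121).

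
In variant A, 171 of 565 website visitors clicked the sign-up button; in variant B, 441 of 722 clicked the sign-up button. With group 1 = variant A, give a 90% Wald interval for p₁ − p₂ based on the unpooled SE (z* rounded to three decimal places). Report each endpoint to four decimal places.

(-0.3518, -0.2645)

p̂₁ = 0.30265, p̂₂ = 0.61080, so the observed difference is -0.30815.
SE = √(0.000373548 + 0.000329256) = √0.000702804 = 0.026510.
The 90% critical value is z* = 1.645. Margin of error = 0.04361.
So the interval runs from -0.3518 to -0.2645.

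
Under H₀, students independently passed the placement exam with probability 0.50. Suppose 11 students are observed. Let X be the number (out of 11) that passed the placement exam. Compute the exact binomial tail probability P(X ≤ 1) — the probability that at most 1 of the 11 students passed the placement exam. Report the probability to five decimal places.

P = 0.00586

X ~ Binomial(n=11, p=0.50).
P(X ≤ 1) = C(11,0)·0.50^0·0.50^11 + C(11,1)·0.50^1·0.50^10.
= 0.000488 + 0.005371 = 0.00586.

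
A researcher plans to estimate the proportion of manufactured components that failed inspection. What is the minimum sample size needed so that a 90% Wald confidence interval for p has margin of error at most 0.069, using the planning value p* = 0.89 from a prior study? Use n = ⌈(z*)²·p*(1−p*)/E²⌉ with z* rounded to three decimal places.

n = 56

z* = 1.645 at the 90% level.
p*(1−p*) = 0.89·0.11 = 0.0979.
Required n before rounding: 2.706025 × 0.0979 / 0.069² = 55.644.
Rounding up, n = 56.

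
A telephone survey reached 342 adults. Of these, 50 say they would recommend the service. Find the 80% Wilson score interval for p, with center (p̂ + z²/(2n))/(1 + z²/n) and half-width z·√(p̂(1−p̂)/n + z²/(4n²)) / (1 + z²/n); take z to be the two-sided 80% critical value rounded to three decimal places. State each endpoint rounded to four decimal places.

p̂ = 50/342 = 0.14620; z = 1.282, so z² = 1.643524.
1 + z²/n = 1.004806.
Center = (0.14620 + 0.002403)/1.004806 = 0.14789.
Radicand: p̂(1−p̂)/n + z²/(4n²) = 0.000364985 + 0.000003513 = 0.000368498.
Half-width = z·√(radicand)/denom = 1.282·0.019196/1.004806 = 0.02449.
So the interval runs from 0.1234 to 0.1724.

(0.1234, 0.1724)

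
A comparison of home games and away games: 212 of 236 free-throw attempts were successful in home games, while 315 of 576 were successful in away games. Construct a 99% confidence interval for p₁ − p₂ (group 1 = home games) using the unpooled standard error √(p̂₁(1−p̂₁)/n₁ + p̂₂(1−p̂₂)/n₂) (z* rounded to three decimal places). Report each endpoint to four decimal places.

(0.2778, 0.4251)

p̂₁ = 212/236 = 0.89831, p̂₂ = 315/576 = 0.54688; p̂₁ − p̂₂ = 0.35143.
Unpooled SE = √(p̂₁(1−p̂₁)/n₁ + p̂₂(1−p̂₂)/n₂) = √(0.000387089 + 0.000430213) = 0.028588.
z* = 2.576 at the 99% level. Margin of error = 0.07364.
So the interval runs from 0.2778 to 0.4251.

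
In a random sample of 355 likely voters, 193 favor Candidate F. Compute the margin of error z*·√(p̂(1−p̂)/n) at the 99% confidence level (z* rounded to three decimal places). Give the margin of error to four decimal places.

The sample proportion is 193/355 = 0.54366.
Standard error of p̂: √(0.248094/355) = √0.000698855 = 0.026436.
z* = 2.576 at the 99% level.
Margin of error = z*·SE = 2.576 × 0.026436 = 0.0681.

ME = 0.0681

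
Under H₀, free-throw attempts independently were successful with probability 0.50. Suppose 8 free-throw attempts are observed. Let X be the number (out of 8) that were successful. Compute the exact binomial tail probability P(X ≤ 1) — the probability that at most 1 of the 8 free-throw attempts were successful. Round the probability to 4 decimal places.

P = 0.0352

X ~ Binomial(n=8, p=0.50).
P(X ≤ 1) = C(8,0)·0.50^0·0.50^8 + C(8,1)·0.50^1·0.50^7.
= 0.003906 + 0.031250 = 0.0352.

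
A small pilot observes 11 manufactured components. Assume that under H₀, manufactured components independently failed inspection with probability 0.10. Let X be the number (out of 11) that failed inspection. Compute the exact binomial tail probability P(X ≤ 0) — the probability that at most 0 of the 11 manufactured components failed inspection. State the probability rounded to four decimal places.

P = 0.3138

X ~ Binomial(n=11, p=0.10).
P(X ≤ 0) = C(11,0)·0.10^0·0.90^11.
= 0.313811 = 0.3138.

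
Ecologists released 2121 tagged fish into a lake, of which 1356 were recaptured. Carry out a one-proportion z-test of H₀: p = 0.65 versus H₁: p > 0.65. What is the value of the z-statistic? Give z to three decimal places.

z = -1.031

With x = 1356 successes in n = 2121, p̂ = 0.63932.
Under H₀, SE = √(p₀(1−p₀)/n) = √(0.65·0.35/2121) = √0.000107261 = 0.010357.
z = (0.63932 − 0.65)/0.010357 = -0.01068/0.010357 = -1.031.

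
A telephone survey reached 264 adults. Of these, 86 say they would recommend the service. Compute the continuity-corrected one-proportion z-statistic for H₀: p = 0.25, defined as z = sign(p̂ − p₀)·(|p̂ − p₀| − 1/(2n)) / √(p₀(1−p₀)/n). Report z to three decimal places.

z = 2.772

With x = 86 successes in n = 264, p̂ = 0.32576. p̂ − p₀ = 0.075758.
Continuity correction 1/(2n) = 1/528 = 0.001894.
Corrected numerator: |0.075758| − 0.001894 = 0.073864.
SE₀ = √(0.25·0.75/264) = 0.026650.
z = +0.073864/0.026650 = 2.772.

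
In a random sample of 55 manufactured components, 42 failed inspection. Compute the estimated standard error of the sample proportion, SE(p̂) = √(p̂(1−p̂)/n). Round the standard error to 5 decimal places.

SE = 0.05729

With x = 42 successes in n = 55, p̂ = 0.76364.
p̂(1−p̂) = 0.180494.
Dividing by n and taking the root: √0.003281709 = 0.05729.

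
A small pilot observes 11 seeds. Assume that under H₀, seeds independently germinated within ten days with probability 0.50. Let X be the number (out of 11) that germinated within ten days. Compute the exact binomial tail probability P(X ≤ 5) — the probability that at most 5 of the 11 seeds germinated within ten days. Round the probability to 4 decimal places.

P = 0.5000

X ~ Binomial(n=11, p=0.50).
P(X ≤ 5) = Σ_{j=0}^{5} C(11,j)·0.50^j·0.50^{11−j}.
= 0.000488 + 0.005371 + 0.026855 + 0.080566 + 0.161133 + 0.225586 = 0.5000.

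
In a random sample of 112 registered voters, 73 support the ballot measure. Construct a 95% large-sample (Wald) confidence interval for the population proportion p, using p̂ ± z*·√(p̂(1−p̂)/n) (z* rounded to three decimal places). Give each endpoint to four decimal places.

With x = 73 successes in n = 112, p̂ = 0.65179.
Standard error of p̂: √(0.226961/112) = √0.002026438 = 0.045016.
z* = 1.960 at the 95% level.
Margin of error: 1.960 × 0.045016 = 0.08823.
So the interval runs from 0.5636 to 0.7400.

(0.5636, 0.7400)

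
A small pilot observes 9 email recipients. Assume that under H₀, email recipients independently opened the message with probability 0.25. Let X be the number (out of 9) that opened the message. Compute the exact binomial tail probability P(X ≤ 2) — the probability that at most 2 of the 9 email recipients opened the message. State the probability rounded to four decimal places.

P = 0.6007

X ~ Binomial(n=9, p=0.25).
P(X ≤ 2) = C(9,0)·0.25^0·0.75^9 + C(9,1)·0.25^1·0.75^8 + C(9,2)·0.25^2·0.75^7.
= 0.075085 + 0.225254 + 0.300339 = 0.6007.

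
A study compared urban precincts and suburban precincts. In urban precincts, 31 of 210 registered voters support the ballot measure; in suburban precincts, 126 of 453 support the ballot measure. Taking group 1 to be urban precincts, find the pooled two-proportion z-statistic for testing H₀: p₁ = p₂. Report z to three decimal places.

p̂₁ = 31/210 = 0.14762, p̂₂ = 126/453 = 0.27815.
Pooled p̂ = (31+126)/(210+453) = 157/663 = 0.23680.
Pooled SE = √[0.1807270·0.00696941] ≈ 0.035490.
z = (p̂₁ − p̂₂)/SE = (0.14762 − 0.27815)/0.035490 = -0.13053/0.035490 = -3.678.

z = -3.678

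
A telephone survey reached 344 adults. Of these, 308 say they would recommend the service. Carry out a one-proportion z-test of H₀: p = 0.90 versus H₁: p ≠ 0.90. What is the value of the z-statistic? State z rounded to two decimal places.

p̂ = 308/344 = 0.89535.
Null standard error: √(0.90·0.10/344) = √0.000261628 = 0.016175.
z = (p̂ − p₀)/SE = (0.89535 − 0.90)/0.016175 = -0.29.

z = -0.29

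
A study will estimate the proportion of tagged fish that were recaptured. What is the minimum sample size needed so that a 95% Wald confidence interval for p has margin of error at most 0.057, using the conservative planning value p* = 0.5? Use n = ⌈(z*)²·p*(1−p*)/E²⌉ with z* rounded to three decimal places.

n = 296

The 95% critical value is z* = 1.960.
p*(1−p*) = 0.2500.
(z*)²·p*(1−p*)/E² = 3.841600·0.2500/0.003249 = 295.599.
⌈295.599⌉ = 296.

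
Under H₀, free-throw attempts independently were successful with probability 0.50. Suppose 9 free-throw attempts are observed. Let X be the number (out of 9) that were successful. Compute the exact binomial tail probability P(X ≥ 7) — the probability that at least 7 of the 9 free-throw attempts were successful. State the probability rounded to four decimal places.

X is binomial with n = 9 and p = 0.50.
P(X ≥ 7) = C(9,7)·0.50^7·0.50^2 + C(9,8)·0.50^8·0.50^1 + C(9,9)·0.50^9·0.50^0.
= 0.070312 + 0.017578 + 0.001953 = 0.0898.

P = 0.0898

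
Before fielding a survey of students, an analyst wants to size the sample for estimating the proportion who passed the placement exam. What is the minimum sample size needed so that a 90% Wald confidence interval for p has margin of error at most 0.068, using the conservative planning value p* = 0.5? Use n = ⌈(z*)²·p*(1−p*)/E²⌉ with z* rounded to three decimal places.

n = 147

The 90% critical value is z* = 1.645.
p*(1−p*) = 0.50·0.50 = 0.2500.
Required n before rounding: 2.706025 × 0.2500 / 0.068² = 146.303.
⌈146.303⌉ = 147.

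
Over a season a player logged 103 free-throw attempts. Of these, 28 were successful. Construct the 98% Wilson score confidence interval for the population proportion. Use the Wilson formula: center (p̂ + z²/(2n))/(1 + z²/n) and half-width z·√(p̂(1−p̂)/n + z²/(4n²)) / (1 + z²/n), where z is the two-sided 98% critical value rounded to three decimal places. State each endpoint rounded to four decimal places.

Here p̂ = 28/103 = 0.27184 and z = 2.326 (z² = 5.410276).
1 + z²/n = 1.052527.
Center = (0.27184 + 0.026263)/1.052527 = 0.28323.
Radicand: p̂(1−p̂)/n + z²/(4n²) = 0.001921797 + 0.000127493 = 0.002049290.
Half-width = 2.326·√0.002049290/1.052527 = 0.10004.
Interval: 0.28323 ± 0.10004 → (0.1832, 0.3833).

(0.1832, 0.3833)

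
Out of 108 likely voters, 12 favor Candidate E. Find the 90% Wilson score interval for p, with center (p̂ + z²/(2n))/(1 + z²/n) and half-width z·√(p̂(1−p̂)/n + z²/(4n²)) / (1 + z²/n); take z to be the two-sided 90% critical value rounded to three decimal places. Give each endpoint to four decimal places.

Here p̂ = 12/108 = 0.11111 and z = 1.645 (z² = 2.706025).
1 + z²/n = 1.025056.
Center = (0.11111 + 0.012528)/1.025056 = 0.12062.
Radicand: p̂(1−p̂)/n + z²/(4n²) = 0.000914495 + 0.000058000 = 0.000972495.
Half-width = 1.645·√0.000972495/1.025056 = 0.05005.
So the interval runs from 0.0706 to 0.1707.

(0.0706, 0.1707)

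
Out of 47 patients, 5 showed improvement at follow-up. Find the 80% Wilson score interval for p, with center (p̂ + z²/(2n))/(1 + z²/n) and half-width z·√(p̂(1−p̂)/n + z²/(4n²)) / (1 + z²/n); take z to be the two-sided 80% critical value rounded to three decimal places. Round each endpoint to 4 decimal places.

(0.0615, 0.1779)

p̂ = 5/47 = 0.10638; z = 1.282, so z² = 1.643524.
1 + z²/n = 1.034969.
Center = (0.10638 + 0.017484)/1.034969 = 0.11968.
Radicand: p̂(1−p̂)/n + z²/(4n²) = 0.002022673 + 0.000186003 = 0.002208676.
Half-width = z·√(radicand)/denom = 1.282·0.046997/1.034969 = 0.05821.
Interval: 0.11968 ± 0.05821 → (0.0615, 0.1779).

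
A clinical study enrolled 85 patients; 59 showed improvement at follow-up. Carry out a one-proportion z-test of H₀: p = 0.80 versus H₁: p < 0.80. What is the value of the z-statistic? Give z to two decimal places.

z = -2.44

p̂ = 59/85 = 0.69412.
Null standard error: √(0.80·0.20/85) = √0.001882353 = 0.043386.
z = (p̂ − p₀)/SE = (0.69412 − 0.80)/0.043386 = -2.44.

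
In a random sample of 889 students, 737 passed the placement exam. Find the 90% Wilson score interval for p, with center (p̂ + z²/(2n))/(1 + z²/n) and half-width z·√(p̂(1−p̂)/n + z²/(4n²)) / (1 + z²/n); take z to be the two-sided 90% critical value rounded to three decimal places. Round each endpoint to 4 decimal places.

(0.8073, 0.8488)

p̂ = 737/889 = 0.82902; z = 1.645, so z² = 2.706025.
1 + z²/n = 1.003044.
Center = (0.82902 + 0.001522)/1.003044 = 0.82802.
Radicand: p̂(1−p̂)/n + z²/(4n²) = 0.000159443 + 0.000000856 = 0.000160299.
Half-width = 1.645·√0.000160299/1.003044 = 0.02076.
CI: 0.82802 ± 0.02076 = (0.8073, 0.8488).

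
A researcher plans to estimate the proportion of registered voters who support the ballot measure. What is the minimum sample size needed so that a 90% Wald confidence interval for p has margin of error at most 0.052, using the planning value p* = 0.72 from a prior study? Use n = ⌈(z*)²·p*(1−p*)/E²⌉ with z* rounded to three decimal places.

z* = 1.645 at the 90% level.
p*(1−p*) = 0.72·0.28 = 0.2016.
Required n before rounding: 2.706025 × 0.2016 / 0.052² = 201.751.
Rounding up, n = 202.

n = 202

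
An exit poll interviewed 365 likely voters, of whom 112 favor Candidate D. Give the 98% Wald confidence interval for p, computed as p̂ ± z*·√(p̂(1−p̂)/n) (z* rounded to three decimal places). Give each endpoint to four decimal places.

With x = 112 successes in n = 365, p̂ = 0.30685.
SE(p̂) = √(0.30685·0.69315/365) = 0.024140.
The 98% critical value is z* = 2.326.
Margin = 2.326·0.024140 = 0.05615.
So the interval runs from 0.2507 to 0.3630.

(0.2507, 0.3630)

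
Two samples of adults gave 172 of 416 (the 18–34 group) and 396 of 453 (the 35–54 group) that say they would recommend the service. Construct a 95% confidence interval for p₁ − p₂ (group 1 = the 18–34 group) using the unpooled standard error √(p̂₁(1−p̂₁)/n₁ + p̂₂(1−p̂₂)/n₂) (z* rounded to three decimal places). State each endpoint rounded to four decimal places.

(-0.5170, -0.4044)

p̂₁ = 172/416 = 0.41346, p̂₂ = 396/453 = 0.87417; p̂₁ − p̂₂ = -0.46071.
SE = √(0.000582959 + 0.000242815) = √0.000825774 = 0.028736.
For 95% confidence, z* = 1.960. Margin of error = 0.05632.
CI: -0.46071 ± 0.05632 = (-0.5170, -0.4044).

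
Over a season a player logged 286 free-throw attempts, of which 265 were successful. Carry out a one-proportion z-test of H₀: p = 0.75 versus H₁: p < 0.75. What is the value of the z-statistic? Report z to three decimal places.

z = 6.896

Sample proportion p̂ = 265/286 = 0.92657.
Under H₀, SE = √(p₀(1−p₀)/n) = √(0.75·0.25/286) = √0.000655594 = 0.025605.
z = (p̂ − p₀)/SE = (0.92657 − 0.75)/0.025605 = 6.896.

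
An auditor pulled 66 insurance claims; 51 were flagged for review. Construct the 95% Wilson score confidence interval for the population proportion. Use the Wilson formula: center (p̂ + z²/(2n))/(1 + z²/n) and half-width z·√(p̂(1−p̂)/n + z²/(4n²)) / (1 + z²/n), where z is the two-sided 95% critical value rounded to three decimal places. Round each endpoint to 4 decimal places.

Here p̂ = 51/66 = 0.77273 and z = 1.960 (z² = 3.841600).
Denominator 1 + z²/n = 1 + 3.841600/66 = 1.058206.
Adjusted center: (0.77273 + z²/(2n))/1.058206 = 0.75773.
Radicand: p̂(1−p̂)/n + z²/(4n²) = 0.002660907 + 0.000220478 = 0.002881385.
Half-width = z·√(radicand)/denom = 1.960·0.053679/1.058206 = 0.09942.
Interval: 0.75773 ± 0.09942 → (0.6583, 0.8571).

(0.6583, 0.8571)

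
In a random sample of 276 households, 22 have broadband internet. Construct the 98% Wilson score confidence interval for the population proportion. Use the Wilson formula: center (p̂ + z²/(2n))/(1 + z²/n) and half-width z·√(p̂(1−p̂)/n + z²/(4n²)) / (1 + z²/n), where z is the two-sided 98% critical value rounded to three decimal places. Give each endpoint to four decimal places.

(0.0494, 0.1262)

Here p̂ = 22/276 = 0.07971 and z = 2.326 (z² = 5.410276).
1 + z²/n = 1.019602.
Adjusted center: (0.07971 + z²/(2n))/1.019602 = 0.08779.
Radicand: p̂(1−p̂)/n + z²/(4n²) = 0.000265784 + 0.000017756 = 0.000283540.
Half-width = 2.326·√0.000283540/1.019602 = 0.03841.
CI: 0.08779 ± 0.03841 = (0.0494, 0.1262).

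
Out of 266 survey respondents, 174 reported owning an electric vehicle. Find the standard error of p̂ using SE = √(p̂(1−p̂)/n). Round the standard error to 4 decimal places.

p̂ = 174/266 = 0.65414.
p̂(1−p̂) = 0.226241.
Dividing by n and taking the root: √0.000850530 = 0.0292.

SE = 0.0292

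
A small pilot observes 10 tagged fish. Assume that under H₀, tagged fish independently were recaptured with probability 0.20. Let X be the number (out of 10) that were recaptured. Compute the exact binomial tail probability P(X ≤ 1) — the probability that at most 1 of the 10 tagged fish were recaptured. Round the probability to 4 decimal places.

P = 0.3758

X is binomial with n = 10 and p = 0.20.
P(X ≤ 1) = C(10,0)·0.20^0·0.80^10 + C(10,1)·0.20^1·0.80^9.
= 0.107374 + 0.268435 = 0.3758.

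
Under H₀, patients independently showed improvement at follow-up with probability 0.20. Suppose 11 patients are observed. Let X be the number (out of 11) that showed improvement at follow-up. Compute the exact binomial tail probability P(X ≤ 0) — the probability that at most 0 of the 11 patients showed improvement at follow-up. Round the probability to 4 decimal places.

P = 0.0859

X ~ Binomial(n=11, p=0.20).
P(X ≤ 0) = C(11,0)·0.20^0·0.80^11.
= 0.085899 = 0.0859.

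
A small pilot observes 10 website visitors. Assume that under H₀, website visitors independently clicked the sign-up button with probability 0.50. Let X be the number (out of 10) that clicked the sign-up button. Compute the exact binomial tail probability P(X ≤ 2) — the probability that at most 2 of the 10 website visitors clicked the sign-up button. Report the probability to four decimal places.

P = 0.0547

X ~ Binomial(n=10, p=0.50).
P(X ≤ 2) = C(10,0)·0.50^0·0.50^10 + C(10,1)·0.50^1·0.50^9 + C(10,2)·0.50^2·0.50^8.
= 0.000977 + 0.009766 + 0.043945 = 0.0547.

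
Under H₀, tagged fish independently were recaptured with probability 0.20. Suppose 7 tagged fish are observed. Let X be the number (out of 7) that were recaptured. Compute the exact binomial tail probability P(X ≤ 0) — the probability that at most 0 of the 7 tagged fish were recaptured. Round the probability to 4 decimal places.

X is binomial with n = 7 and p = 0.20.
P(X ≤ 0) = C(7,0)·0.20^0·0.80^7.
= 0.209715 = 0.2097.

P = 0.2097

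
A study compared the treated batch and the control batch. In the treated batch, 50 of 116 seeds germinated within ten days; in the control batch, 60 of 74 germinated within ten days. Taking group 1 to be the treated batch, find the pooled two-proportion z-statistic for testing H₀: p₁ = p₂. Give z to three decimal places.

z = -5.170

p̂₁ = 50/116 = 0.43103, p̂₂ = 60/74 = 0.81081.
Pooled p̂ = (50+60)/(116+74) = 110/190 = 0.57895.
Pooled SE = √[0.2437673·0.02213420] ≈ 0.073455.
z = -0.37978/0.073455 = -5.170.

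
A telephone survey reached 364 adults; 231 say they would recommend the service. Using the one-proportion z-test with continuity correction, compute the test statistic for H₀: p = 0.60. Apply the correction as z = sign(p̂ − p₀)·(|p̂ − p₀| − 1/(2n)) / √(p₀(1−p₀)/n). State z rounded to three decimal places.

z = 1.295

With x = 231 successes in n = 364, p̂ = 0.63462. p̂ − p₀ = 0.034615.
1/(2n) = 0.001374.
Corrected numerator: |0.034615| − 0.001374 = 0.033241.
SE₀ = √(0.60·0.40/364) = 0.025678.
z = +0.033241/0.025678 = 1.295.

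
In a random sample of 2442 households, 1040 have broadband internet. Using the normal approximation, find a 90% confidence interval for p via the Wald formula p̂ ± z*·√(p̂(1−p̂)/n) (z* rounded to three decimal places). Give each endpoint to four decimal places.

The sample proportion is 1040/2442 = 0.42588.
Standard error of p̂: √(0.244506/2442) = √0.000100125 = 0.010006.
z* = 1.645 at the 90% level.
Margin of error: 1.645 × 0.010006 = 0.01646.
CI: 0.42588 ± 0.01646 = (0.4094, 0.4423).

(0.4094, 0.4423)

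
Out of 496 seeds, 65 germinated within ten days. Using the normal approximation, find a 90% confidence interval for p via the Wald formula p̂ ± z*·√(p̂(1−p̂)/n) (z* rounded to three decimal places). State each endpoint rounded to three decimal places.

(0.106, 0.156)

Sample proportion p̂ = 65/496 = 0.13105.
SE = √(p̂(1−p̂)/n) = √(0.113875/496) = 0.015152.
z* = 1.645 at the 90% level.
Margin of error: 1.645 × 0.015152 = 0.02493.
So the interval runs from 0.106 to 0.156.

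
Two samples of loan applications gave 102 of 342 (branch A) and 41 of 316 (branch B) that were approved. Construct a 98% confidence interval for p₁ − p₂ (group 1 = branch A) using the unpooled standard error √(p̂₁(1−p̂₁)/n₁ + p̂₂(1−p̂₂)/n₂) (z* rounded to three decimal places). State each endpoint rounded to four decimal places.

(0.0961, 0.2409)

p̂₁ = 102/342 = 0.29825, p̂₂ = 41/316 = 0.12975; p̂₁ − p̂₂ = 0.16850.
Unpooled SE = √(p̂₁(1−p̂₁)/n₁ + p̂₂(1−p̂₂)/n₂) = √(0.000611974 + 0.000357318) = 0.031133.
For 98% confidence, z* = 2.326. Margin of error = 0.07242.
So the interval runs from 0.0961 to 0.2409.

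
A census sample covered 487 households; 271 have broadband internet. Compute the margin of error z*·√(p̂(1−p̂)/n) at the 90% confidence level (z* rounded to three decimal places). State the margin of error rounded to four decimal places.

The sample proportion is 271/487 = 0.55647.
SE = √(p̂(1−p̂)/n) = √(0.246811/487) = 0.022512.
z* = 1.645 at the 90% level.
Margin of error = z*·SE = 1.645 × 0.022512 = 0.0370.

ME = 0.0370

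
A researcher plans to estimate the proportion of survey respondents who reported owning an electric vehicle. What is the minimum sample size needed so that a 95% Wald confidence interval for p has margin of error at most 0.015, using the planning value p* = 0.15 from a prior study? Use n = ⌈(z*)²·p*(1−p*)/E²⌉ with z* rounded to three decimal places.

z* = 1.960 at the 95% level.
p*(1−p*) = 0.15·0.85 = 0.1275.
Required n before rounding: 3.841600 × 0.1275 / 0.015² = 2176.907.
Rounding up, n = 2177.

n = 2177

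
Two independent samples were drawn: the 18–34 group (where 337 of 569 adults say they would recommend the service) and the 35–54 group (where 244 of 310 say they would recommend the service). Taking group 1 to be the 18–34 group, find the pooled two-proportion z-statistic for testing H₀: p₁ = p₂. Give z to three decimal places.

p̂₁ = 337/569 = 0.59227, p̂₂ = 244/310 = 0.78710.
Pooling: p̂ = 581/879 = 0.66098.
SE = √[p̂(1−p̂)(1/n₁+1/n₂)] = √[0.66098·0.33902·(1/569+1/310)] ≈ 0.033417.
z = -0.19483/0.033417 = -5.830.

z = -5.830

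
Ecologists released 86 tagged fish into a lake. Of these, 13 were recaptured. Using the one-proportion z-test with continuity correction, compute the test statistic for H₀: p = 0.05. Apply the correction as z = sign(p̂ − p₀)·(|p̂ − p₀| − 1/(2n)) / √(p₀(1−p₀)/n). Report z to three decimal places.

Sample proportion p̂ = 13/86 = 0.15116. p̂ − p₀ = 0.101163.
Continuity correction 1/(2n) = 1/172 = 0.005814.
Corrected numerator: |0.101163| − 0.005814 = 0.095349.
SE₀ = √(0.05·0.95/86) = 0.023502.
z = (+)0.095349/0.023502 = 4.057.

z = 4.057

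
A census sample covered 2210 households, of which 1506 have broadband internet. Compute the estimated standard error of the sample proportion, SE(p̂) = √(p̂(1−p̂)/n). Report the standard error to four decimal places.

SE = 0.0099

p̂ = 1506/2210 = 0.68145.
p̂(1−p̂) = 0.68145·0.31855 = 0.217076.
SE = √(0.217076/2210) = √0.000098224 = 0.0099.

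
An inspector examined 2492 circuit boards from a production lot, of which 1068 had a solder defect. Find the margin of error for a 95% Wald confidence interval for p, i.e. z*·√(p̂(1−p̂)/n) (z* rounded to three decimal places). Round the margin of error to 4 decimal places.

p̂ = 1068/2492 = 0.42857.
SE(p̂) = √(0.42857·0.57143/2492) = 0.009913.
For 95% confidence, z* = 1.960.
ME = 1.960·0.009913 = 0.0194.

ME = 0.0194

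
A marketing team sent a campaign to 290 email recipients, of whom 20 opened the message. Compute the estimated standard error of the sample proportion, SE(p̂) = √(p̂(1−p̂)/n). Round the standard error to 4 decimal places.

The sample proportion is 20/290 = 0.06897.
p̂(1−p̂) = 0.06897·0.93103 = 0.064213.
SE = √(0.064213/290) = 0.0149.

SE = 0.0149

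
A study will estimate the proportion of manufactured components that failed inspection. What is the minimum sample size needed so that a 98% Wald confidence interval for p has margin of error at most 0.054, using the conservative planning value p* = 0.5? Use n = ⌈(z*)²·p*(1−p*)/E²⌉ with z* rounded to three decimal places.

z* = 2.326 at the 98% level.
p*(1−p*) = 0.50·0.50 = 0.2500.
Required n before rounding: 5.410276 × 0.2500 / 0.054² = 463.844.
Rounding up, n = 464.

n = 464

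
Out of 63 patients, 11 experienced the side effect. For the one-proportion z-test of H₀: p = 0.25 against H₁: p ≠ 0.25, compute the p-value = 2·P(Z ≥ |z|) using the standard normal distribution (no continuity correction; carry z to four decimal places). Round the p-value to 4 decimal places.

p-value = 0.1670

p̂ = 11/63 = 0.17460.
Null standard error: √(0.25·0.75/63) = √0.002976190 = 0.054554.
z = (p̂ − p₀)/SE = (11/63 − 0.25)/0.054554 ≈ -1.3820.
From the standard normal, 2·P(Z ≥ |z|) = 0.1670.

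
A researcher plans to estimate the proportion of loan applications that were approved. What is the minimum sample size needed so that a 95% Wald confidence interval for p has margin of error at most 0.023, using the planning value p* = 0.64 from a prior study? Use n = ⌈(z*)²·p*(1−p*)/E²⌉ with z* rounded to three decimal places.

The 95% critical value is z* = 1.960.
p*(1−p*) = 0.2304.
(z*)²·p*(1−p*)/E² = 3.841600·0.2304/0.000529 = 1673.166.
Rounding up, n = 1674.

n = 1674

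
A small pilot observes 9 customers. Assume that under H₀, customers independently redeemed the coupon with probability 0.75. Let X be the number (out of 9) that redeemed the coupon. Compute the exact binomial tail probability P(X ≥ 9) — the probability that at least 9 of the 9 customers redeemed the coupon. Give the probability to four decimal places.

X is binomial with n = 9 and p = 0.75.
P(X ≥ 9) = C(9,9)·0.75^9·0.25^0.
= 0.075085 = 0.0751.

P = 0.0751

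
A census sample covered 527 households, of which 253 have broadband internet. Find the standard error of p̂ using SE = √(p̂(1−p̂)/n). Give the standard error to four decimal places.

SE = 0.0218

Sample proportion p̂ = 253/527 = 0.48008.
p̂(1−p̂) = 0.48008·0.51992 = 0.249603.
SE = √(0.249603/527) = √0.000473630 = 0.0218.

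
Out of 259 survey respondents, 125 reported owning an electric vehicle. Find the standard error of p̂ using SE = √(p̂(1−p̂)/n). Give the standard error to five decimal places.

SE = 0.03105

Sample proportion p̂ = 125/259 = 0.48263.
p̂(1−p̂) = 0.48263·0.51737 = 0.249698.
Dividing by n and taking the root: √0.000964085 = 0.03105.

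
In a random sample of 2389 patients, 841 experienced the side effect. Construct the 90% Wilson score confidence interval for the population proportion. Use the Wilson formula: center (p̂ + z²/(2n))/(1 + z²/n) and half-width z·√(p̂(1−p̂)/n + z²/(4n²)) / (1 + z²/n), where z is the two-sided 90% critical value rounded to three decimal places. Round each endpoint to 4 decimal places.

(0.3361, 0.3683)

Here p̂ = 841/2389 = 0.35203 and z = 1.645 (z² = 2.706025).
Denominator 1 + z²/n = 1 + 2.706025/2389 = 1.001133.
Center = (0.35203 + 0.000566)/1.001133 = 0.35220.
Radicand: p̂(1−p̂)/n + z²/(4n²) = 0.000095481 + 0.000000119 = 0.000095600.
Half-width = z·√(radicand)/denom = 1.645·0.009778/1.001133 = 0.01607.
CI: 0.35220 ± 0.01607 = (0.3361, 0.3683).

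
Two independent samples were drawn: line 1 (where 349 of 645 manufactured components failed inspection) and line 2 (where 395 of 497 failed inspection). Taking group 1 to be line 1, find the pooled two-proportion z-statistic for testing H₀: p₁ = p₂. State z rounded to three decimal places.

Sample proportions: p̂₁ = 349/645 = 0.54109 and p̂₂ = 395/497 = 0.79477.
Pooled p̂ = (349+395)/(645+497) = 744/1142 = 0.65149.
Pooled SE = √[0.2270512·0.00356246] ≈ 0.028440.
z = (p̂₁ − p̂₂)/SE = (0.54109 − 0.79477)/0.028440 = -0.25368/0.028440 = -8.920.

z = -8.920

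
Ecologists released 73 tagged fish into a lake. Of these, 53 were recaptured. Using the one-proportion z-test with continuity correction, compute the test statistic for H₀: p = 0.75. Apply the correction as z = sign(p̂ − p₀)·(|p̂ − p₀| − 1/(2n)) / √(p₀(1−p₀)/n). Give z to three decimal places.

z = -0.338

With x = 53 successes in n = 73, p̂ = 0.72603. p̂ − p₀ = -0.023973.
1/(2n) = 0.006849.
Corrected numerator: |-0.023973| − 0.006849 = 0.017124.
Null standard error: √(0.75·0.25/73) = √0.002568493 = 0.050680.
z = (−)0.017124/0.050680 = -0.338.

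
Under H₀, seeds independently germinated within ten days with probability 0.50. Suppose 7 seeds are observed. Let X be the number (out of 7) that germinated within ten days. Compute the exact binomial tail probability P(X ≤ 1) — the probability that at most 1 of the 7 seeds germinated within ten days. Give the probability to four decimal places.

X ~ Binomial(n=7, p=0.50).
P(X ≤ 1) = C(7,0)·0.50^0·0.50^7 + C(7,1)·0.50^1·0.50^6.
= 0.007812 + 0.054688 = 0.0625.

P = 0.0625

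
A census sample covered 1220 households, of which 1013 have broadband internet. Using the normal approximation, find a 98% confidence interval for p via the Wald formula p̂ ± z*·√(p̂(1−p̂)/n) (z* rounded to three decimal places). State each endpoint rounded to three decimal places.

p̂ = 1013/1220 = 0.83033.
SE = √(p̂(1−p̂)/n) = √(0.140883/1220) = 0.010746.
For 98% confidence, z* = 2.326.
Margin = 2.326·0.010746 = 0.02500.
CI: 0.83033 ± 0.02500 = (0.805, 0.855).

(0.805, 0.855)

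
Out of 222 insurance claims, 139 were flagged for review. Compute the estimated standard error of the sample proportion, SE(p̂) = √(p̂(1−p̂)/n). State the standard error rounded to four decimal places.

p̂ = 139/222 = 0.62613.
p̂(1−p̂) = 0.62613·0.37387 = 0.234091.
SE = √(0.234091/222) = 0.0325.

SE = 0.0325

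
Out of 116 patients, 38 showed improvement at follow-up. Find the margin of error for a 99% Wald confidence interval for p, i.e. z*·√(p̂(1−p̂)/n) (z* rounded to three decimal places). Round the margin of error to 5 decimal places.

ME = 0.11225

Sample proportion p̂ = 38/116 = 0.32759.
SE(p̂) = √(0.32759·0.67241/116) = 0.043576.
z* = 2.576 at the 99% level.
ME = 2.576·0.043576 = 0.11225.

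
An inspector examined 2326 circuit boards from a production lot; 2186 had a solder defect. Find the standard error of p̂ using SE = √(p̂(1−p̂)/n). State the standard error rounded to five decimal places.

The sample proportion is 2186/2326 = 0.93981.
p̂(1−p̂) = 0.93981·0.06019 = 0.056567.
SE = √(0.056567/2326) = √0.000024319 = 0.00493.

SE = 0.00493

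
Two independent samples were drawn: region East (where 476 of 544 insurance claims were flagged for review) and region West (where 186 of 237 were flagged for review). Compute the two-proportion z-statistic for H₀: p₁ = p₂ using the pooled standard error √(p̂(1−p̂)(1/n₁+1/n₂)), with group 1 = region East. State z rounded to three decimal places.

Sample proportions: p̂₁ = 476/544 = 0.87500 and p̂₂ = 186/237 = 0.78481.
Pooled p̂ = (476+186)/(544+237) = 662/781 = 0.84763.
SE = √[p̂(1−p̂)(1/n₁+1/n₂)] = √[0.84763·0.15237·(1/544+1/237)] ≈ 0.027971.
z = 0.09019/0.027971 = 3.224.

z = 3.224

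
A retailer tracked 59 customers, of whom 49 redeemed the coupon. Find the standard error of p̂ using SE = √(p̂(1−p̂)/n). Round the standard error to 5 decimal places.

With x = 49 successes in n = 59, p̂ = 0.83051.
p̂(1−p̂) = 0.140763.
Dividing by n and taking the root: √0.002385814 = 0.04884.

SE = 0.04884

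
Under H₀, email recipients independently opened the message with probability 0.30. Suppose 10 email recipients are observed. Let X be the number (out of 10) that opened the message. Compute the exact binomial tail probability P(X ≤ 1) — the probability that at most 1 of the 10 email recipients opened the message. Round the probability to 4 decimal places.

P = 0.1493

X is binomial with n = 10 and p = 0.30.
P(X ≤ 1) = C(10,0)·0.30^0·0.70^10 + C(10,1)·0.30^1·0.70^9.
= 0.028248 + 0.121061 = 0.1493.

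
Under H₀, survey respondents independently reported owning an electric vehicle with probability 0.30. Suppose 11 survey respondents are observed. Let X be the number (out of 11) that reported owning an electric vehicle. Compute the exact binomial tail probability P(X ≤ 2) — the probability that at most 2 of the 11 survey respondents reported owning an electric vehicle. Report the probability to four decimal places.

P = 0.3127

X is binomial with n = 11 and p = 0.30.
P(X ≤ 2) = C(11,0)·0.30^0·0.70^11 + C(11,1)·0.30^1·0.70^10 + C(11,2)·0.30^2·0.70^9.
= 0.019773 + 0.093217 + 0.199750 = 0.3127.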